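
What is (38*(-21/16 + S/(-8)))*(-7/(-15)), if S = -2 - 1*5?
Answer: -931/120 ≈ -7.7583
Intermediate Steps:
S = -7 (S = -2 - 5 = -7)
(38*(-21/16 + S/(-8)))*(-7/(-15)) = (38*(-21/16 - 7/(-8)))*(-7/(-15)) = (38*(-21*1/16 - 7*(-⅛)))*(-7*(-1/15)) = (38*(-21/16 + 7/8))*(7/15) = (38*(-7/16))*(7/15) = -133/8*7/15 = -931/120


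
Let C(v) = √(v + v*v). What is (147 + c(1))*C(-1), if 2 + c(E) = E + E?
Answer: 0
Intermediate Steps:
C(v) = √(v + v²)
c(E) = -2 + 2*E (c(E) = -2 + (E + E) = -2 + 2*E)
(147 + c(1))*C(-1) = (147 + (-2 + 2*1))*√(-(1 - 1)) = (147 + (-2 + 2))*√(-1*0) = (147 + 0)*√0 = 147*0 = 0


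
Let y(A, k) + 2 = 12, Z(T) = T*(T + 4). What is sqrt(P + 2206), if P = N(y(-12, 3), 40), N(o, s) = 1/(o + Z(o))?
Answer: sqrt(1985406)/30 ≈ 46.968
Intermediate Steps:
Z(T) = T*(4 + T)
y(A, k) = 10 (y(A, k) = -2 + 12 = 10)
N(o, s) = 1/(o + o*(4 + o))
P = 1/150 (P = 1/(10*(5 + 10)) = (1/10)/15 = (1/10)*(1/15) = 1/150 ≈ 0.0066667)
sqrt(P + 2206) = sqrt(1/150 + 2206) = sqrt(330901/150) = sqrt(1985406)/30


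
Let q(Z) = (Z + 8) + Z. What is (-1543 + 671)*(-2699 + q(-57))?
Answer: 2445960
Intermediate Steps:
q(Z) = 8 + 2*Z (q(Z) = (8 + Z) + Z = 8 + 2*Z)
(-1543 + 671)*(-2699 + q(-57)) = (-1543 + 671)*(-2699 + (8 + 2*(-57))) = -872*(-2699 + (8 - 114)) = -872*(-2699 - 106) = -872*(-2805) = 2445960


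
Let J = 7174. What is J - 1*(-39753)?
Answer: 46927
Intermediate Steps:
J - 1*(-39753) = 7174 - 1*(-39753) = 7174 + 39753 = 46927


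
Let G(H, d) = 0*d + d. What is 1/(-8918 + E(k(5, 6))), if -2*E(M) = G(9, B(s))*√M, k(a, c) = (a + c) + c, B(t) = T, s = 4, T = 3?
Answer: -35672/318122743 + 6*√17/318122743 ≈ -0.00011206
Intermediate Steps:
B(t) = 3
k(a, c) = a + 2*c
G(H, d) = d (G(H, d) = 0 + d = d)
E(M) = -3*√M/2
1/(-8918 + E(k(5, 6))) = 1/(-8918 - 3*√(5 + 2*6)/2) = 1/(-8918 - 3*√(5 + 12)/2) = 1/(-8918 - 3*√17/2)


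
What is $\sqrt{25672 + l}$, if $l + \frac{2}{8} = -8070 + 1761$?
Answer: $\frac{\sqrt{77451}}{2} \approx 139.15$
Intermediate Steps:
$l = - \frac{25237}{4}$ ($l = - \frac{1}{4} + \left(-8070 + 1761\right) = - \frac{1}{4} - 6309 = - \frac{25237}{4} \approx -6309.3$)
$\sqrt{25672 + l} = \sqrt{25672 - \frac{25237}{4}} = \sqrt{\frac{77451}{4}} = \frac{\sqrt{77451}}{2}$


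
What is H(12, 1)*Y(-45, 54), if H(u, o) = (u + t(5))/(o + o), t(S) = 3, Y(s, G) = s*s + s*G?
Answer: -6075/2 ≈ -3037.5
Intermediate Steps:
Y(s, G) = s**2 + G*s
H(u, o) = (3 + u)/(2*o) (H(u, o) = (u + 3)/(o + o) = (3 + u)/((2*o)) = (3 + u)*(1/(2*o)) = (3 + u)/(2*o))
H(12, 1)*Y(-45, 54) = ((1/2)*(3 + 12)/1)*(-45*(54 - 45)) = ((1/2)*1*15)*(-45*9) = (15/2)*(-405) = -6075/2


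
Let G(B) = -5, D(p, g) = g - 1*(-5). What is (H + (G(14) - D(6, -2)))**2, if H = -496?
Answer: 254016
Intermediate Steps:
D(p, g) = 5 + g (D(p, g) = g + 5 = 5 + g)
(H + (G(14) - D(6, -2)))**2 = (-496 + (-5 - (5 - 2)))**2 = (-496 + (-5 - 1*3))**2 = (-496 + (-5 - 3))**2 = (-496 - 8)**2 = (-504)**2 = 254016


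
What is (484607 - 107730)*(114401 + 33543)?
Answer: 55756690888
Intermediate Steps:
(484607 - 107730)*(114401 + 33543) = 376877*147944 = 55756690888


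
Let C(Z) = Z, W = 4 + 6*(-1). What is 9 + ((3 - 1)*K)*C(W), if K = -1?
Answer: 13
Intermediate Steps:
W = -2 (W = 4 - 6 = -2)
9 + ((3 - 1)*K)*C(W) = 9 + ((3 - 1)*(-1))*(-2) = 9 + (2*(-1))*(-2) = 9 - 2*(-2) = 9 + 4 = 13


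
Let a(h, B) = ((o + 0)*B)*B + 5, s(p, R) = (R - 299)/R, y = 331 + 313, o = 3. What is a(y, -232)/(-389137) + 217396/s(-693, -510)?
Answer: 43144251263627/314811833 ≈ 1.3705e+5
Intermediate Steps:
y = 644
s(p, R) = (-299 + R)/R
a(h, B) = 5 + 3*B**2 (a(h, B) = ((3 + 0)*B)*B + 5 = (3*B)*B + 5 = 3*B**2 + 5 = 5 + 3*B**2)
a(y, -232)/(-389137) + 217396/s(-693, -510) = (5 + 3*(-232)**2)/(-389137) + 217396/(((-299 - 510)/(-510))) = (5 + 3*53824)*(-1/389137) + 217396/((-1/510*(-809))) = (5 + 161472)*(-1/389137) + 217396/(809/510) = 161477*(-1/389137) + 217396*(510/809) = -161477/389137 + 110871960/809 = 43144251263627/314811833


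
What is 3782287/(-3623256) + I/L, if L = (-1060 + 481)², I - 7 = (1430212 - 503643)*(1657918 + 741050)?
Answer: 894867350873176153/134962662744 ≈ 6.6305e+6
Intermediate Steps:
I = 2222809380799 (I = 7 + (1430212 - 503643)*(1657918 + 741050) = 7 + 926569*2398968 = 7 + 2222809380792 = 2222809380799)
L = 335241 (L = (-579)² = 335241)
3782287/(-3623256) + I/L = 3782287/(-3623256) + 2222809380799/335241 = 3782287*(-1/3623256) + 2222809380799*(1/335241) = -3782287/3623256 + 2222809380799/335241 = 894867350873176153/134962662744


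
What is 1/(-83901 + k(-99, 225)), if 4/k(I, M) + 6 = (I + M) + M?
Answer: -345/28945841 ≈ -1.1919e-5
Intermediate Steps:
k(I, M) = 4/(-6 + I + 2*M) (k(I, M) = 4/(-6 + ((I + M) + M)) = 4/(-6 + (I + 2*M)) = 4/(-6 + I + 2*M))
1/(-83901 + k(-99, 225)) = 1/(-83901 + 4/(-6 - 99 + 2*225)) = 1/(-83901 + 4/(-6 - 99 + 450)) = 1/(-83901 + 4/345) = 1/(-28945841/345) = -345/28945841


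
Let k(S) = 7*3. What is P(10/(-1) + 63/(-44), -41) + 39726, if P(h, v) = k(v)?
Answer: 39747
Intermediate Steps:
k(S) = 21
P(h, v) = 21
P(10/(-1) + 63/(-44), -41) + 39726 = 21 + 39726 = 39747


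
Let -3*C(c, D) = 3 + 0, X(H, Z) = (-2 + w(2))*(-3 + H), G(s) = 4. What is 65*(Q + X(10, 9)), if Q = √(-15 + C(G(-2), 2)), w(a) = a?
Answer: 260*I ≈ 260.0*I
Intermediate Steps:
X(H, Z) = 0 (X(H, Z) = (-2 + 2)*(-3 + H) = 0*(-3 + H) = 0)
C(c, D) = -1 (C(c, D) = -(3 + 0)/3 = -⅓*3 = -1)
Q = 4*I (Q = √(-15 - 1) = √(-16) = 4*I ≈ 4.0*I)
65*(Q + X(10, 9)) = 65*(4*I + 0) = 65*(4*I) = 260*I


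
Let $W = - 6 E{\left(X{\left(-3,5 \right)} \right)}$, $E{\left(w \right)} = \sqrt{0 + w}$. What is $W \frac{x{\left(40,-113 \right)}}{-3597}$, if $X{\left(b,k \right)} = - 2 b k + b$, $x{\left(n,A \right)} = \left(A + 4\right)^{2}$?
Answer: $\frac{654 \sqrt{3}}{11} \approx 102.98$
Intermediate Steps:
$x{\left(n,A \right)} = \left(4 + A\right)^{2}$
$X{\left(b,k \right)} = b - 2 b k$ ($X{\left(b,k \right)} = - 2 b k + b = b - 2 b k$)
$E{\left(w \right)} = \sqrt{w}$
$W = - 18 \sqrt{3}$ ($W = - 6 \sqrt{- 3 \left(1 - 10\right)} = - 6 \sqrt{\left(-3\right) \left(-9\right)} = - 6 \sqrt{27} = - 6 \cdot 3 \sqrt{3} = - 18 \sqrt{3} \approx -31.177$)
$W \frac{x{\left(40,-113 \right)}}{-3597} = - 18 \sqrt{3} \frac{\left(4 - 113\right)^{2}}{-3597} = - 18 \sqrt{3} \left(-109\right)^{2} \left(- \frac{1}{3597}\right) = - 18 \sqrt{3} \cdot 11881 \left(- \frac{1}{3597}\right) = - 18 \sqrt{3} \left(- \frac{109}{33}\right) = \frac{654 \sqrt{3}}{11}$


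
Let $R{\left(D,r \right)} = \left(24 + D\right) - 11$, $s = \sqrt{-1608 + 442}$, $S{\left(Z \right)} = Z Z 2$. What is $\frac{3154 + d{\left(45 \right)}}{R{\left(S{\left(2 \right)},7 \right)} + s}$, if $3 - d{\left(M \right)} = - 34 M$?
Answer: $\frac{98427}{1607} - \frac{4687 i \sqrt{1166}}{1607} \approx 61.249 - 99.593 i$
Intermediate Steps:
$S{\left(Z \right)} = 2 Z^{2}$ ($S{\left(Z \right)} = Z^{2} \cdot 2 = 2 Z^{2}$)
$s = i \sqrt{1166}$ ($s = \sqrt{-1166} = i \sqrt{1166} \approx 34.147 i$)
$R{\left(D,r \right)} = 13 + D$
$d{\left(M \right)} = 3 + 34 M$ ($d{\left(M \right)} = 3 - - 34 M = 3 + 34 M$)
$\frac{3154 + d{\left(45 \right)}}{R{\left(S{\left(2 \right)},7 \right)} + s} = \frac{3154 + \left(3 + 34 \cdot 45\right)}{\left(13 + 2 \cdot 2^{2}\right) + i \sqrt{1166}} = \frac{3154 + \left(3 + 1530\right)}{\left(13 + 2 \cdot 4\right) + i \sqrt{1166}} = \frac{3154 + 1533}{\left(13 + 8\right) + i \sqrt{1166}} = \frac{4687}{21 + i \sqrt{1166}}$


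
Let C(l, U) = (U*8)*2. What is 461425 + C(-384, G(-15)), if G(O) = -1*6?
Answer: 461329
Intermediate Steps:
G(O) = -6
C(l, U) = 16*U (C(l, U) = (8*U)*2 = 16*U)
461425 + C(-384, G(-15)) = 461425 + 16*(-6) = 461425 - 96 = 461329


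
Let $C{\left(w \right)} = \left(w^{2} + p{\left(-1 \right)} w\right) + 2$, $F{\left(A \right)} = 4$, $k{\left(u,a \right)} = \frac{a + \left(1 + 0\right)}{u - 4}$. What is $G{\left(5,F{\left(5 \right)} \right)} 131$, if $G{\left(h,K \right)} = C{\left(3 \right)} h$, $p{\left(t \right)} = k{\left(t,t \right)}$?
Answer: $7205$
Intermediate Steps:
$k{\left(u,a \right)} = \frac{1 + a}{-4 + u}$ ($k{\left(u,a \right)} = \frac{a + 1}{-4 + u} = \frac{1 + a}{-4 + u}$)
$p{\left(t \right)} = \frac{1 + t}{-4 + t}$
$C{\left(w \right)} = 2 + w^{2}$ ($C{\left(w \right)} = \left(w^{2} + \frac{1 - 1}{-4 - 1} w\right) + 2 = \left(w^{2} + \frac{1}{-5} \cdot 0 w\right) + 2 = \left(w^{2} + \left(- \frac{1}{5}\right) 0 w\right) + 2 = \left(w^{2} + 0 w\right) + 2 = \left(w^{2} + 0\right) + 2 = w^{2} + 2 = 2 + w^{2}$)
$G{\left(h,K \right)} = 11 h$ ($G{\left(h,K \right)} = \left(2 + 3^{2}\right) h = \left(2 + 9\right) h = 11 h$)
$G{\left(5,F{\left(5 \right)} \right)} 131 = 11 \cdot 5 \cdot 131 = 55 \cdot 131 = 7205$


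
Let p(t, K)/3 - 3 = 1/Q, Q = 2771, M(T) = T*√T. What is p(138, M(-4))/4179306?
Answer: 4157/1930142821 ≈ 2.1537e-6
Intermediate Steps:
M(T) = T^(3/2)
p(t, K) = 24942/2771 (p(t, K) = 9 + 3/2771 = 24942/2771)
p(138, M(-4))/4179306 = (24942/2771)/4179306 = (24942/2771)*(1/4179306) = 4157/1930142821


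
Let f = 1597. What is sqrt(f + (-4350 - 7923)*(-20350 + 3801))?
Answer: sqrt(203107474) ≈ 14252.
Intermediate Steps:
sqrt(f + (-4350 - 7923)*(-20350 + 3801)) = sqrt(1597 + (-4350 - 7923)*(-20350 + 3801)) = sqrt(1597 - 12273*(-16549)) = sqrt(1597 + 203105877) = sqrt(203107474)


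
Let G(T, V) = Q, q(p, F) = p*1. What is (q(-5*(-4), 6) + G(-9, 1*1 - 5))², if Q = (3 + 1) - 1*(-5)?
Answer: 841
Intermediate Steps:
q(p, F) = p
Q = 9 (Q = 4 + 5 = 9)
G(T, V) = 9
(q(-5*(-4), 6) + G(-9, 1*1 - 5))² = (-5*(-4) + 9)² = (20 + 9)² = 29² = 841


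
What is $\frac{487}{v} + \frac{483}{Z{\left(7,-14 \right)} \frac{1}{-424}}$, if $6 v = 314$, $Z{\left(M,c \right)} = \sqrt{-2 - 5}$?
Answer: $\frac{1461}{157} + 29256 i \sqrt{7} \approx 9.3057 + 77404.0 i$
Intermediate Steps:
$Z{\left(M,c \right)} = i \sqrt{7}$ ($Z{\left(M,c \right)} = \sqrt{-7} = i \sqrt{7}$)
$v = \frac{157}{3}$ ($v = \frac{1}{6} \cdot 314 = \frac{157}{3} \approx 52.333$)
$\frac{487}{v} + \frac{483}{Z{\left(7,-14 \right)} \frac{1}{-424}} = \frac{487}{\frac{157}{3}} + \frac{483}{i \sqrt{7} \frac{1}{-424}} = 487 \cdot \frac{3}{157} + \frac{483}{i \sqrt{7} \left(- \frac{1}{424}\right)} = \frac{1461}{157} + \frac{483}{\left(- \frac{1}{424}\right) i \sqrt{7}} = \frac{1461}{157} + 483 \frac{424 i \sqrt{7}}{7} = \frac{1461}{157} + 29256 i \sqrt{7}$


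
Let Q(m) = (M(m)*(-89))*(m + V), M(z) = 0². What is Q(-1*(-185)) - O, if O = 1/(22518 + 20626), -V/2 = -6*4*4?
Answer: -1/43144 ≈ -2.3178e-5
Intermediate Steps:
M(z) = 0
V = 192 (V = -2*(-6*4)*4 = -(-48)*4 = -2*(-96) = 192)
O = 1/43144 ≈ 2.3178e-5
Q(m) = 0 (Q(m) = (0*(-89))*(m + 192) = 0*(192 + m) = 0)
Q(-1*(-185)) - O = 0 - 1*1/43144 = 0 - 1/43144 = -1/43144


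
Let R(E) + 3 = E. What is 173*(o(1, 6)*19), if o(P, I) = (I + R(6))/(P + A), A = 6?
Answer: 29583/7 ≈ 4226.1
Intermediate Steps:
R(E) = -3 + E
o(P, I) = (3 + I)/(6 + P) (o(P, I) = (I + (-3 + 6))/(P + 6) = (I + 3)/(6 + P) = (3 + I)/(6 + P))
173*(o(1, 6)*19) = 173*(((3 + 6)/(6 + 1))*19) = 173*((9/7)*19) = 173*(171/7) = 29583/7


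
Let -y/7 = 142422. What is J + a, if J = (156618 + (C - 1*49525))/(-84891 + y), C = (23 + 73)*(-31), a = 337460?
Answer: 365079309583/1081845 ≈ 3.3746e+5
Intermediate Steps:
y = -996954 (y = -7*142422 = -996954)
C = -2976 (C = 96*(-31) = -2976)
J = -104117/1081845 (J = (156618 + (-2976 - 1*49525))/(-84891 - 996954) = (156618 + (-2976 - 49525))/(-1081845) = (156618 - 52501)*(-1/1081845) = 104117*(-1/1081845) = -104117/1081845 ≈ -0.096240)
J + a = -104117/1081845 + 337460 = 365079309583/1081845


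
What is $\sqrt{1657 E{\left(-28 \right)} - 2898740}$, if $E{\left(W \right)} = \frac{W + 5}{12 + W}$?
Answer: $\frac{3 i \sqrt{5149081}}{4} \approx 1701.9 i$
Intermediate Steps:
$E{\left(W \right)} = \frac{5 + W}{12 + W}$
$\sqrt{1657 E{\left(-28 \right)} - 2898740} = \sqrt{1657 \frac{5 - 28}{12 - 28} - 2898740} = \sqrt{1657 \frac{1}{-16} \left(-23\right) - 2898740} = \sqrt{1657 \left(\left(- \frac{1}{16}\right) \left(-23\right)\right) - 2898740} = \sqrt{1657 \cdot \frac{23}{16} - 2898740} = \sqrt{\frac{38111}{16} - 2898740} = \sqrt{- \frac{46341729}{16}} = \frac{3 i \sqrt{5149081}}{4}$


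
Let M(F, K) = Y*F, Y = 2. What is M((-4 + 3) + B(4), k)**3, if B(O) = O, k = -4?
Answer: 216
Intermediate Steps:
M(F, K) = 2*F
M((-4 + 3) + B(4), k)**3 = (2*((-4 + 3) + 4))**3 = (2*(-1 + 4))**3 = (2*3)**3 = 6**3 = 216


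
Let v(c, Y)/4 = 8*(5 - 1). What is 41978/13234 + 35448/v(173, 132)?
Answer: 29655751/105872 ≈ 280.11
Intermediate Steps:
v(c, Y) = 128 (v(c, Y) = 4*(8*(5 - 1)) = 4*(8*4) = 4*32 = 128)
41978/13234 + 35448/v(173, 132) = 41978/13234 + 35448/128 = 41978*(1/13234) + 35448*(1/128) = 20989/6617 + 4431/16 = 29655751/105872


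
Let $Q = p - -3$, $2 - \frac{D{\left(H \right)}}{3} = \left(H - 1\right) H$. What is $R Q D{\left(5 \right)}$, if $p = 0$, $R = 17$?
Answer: $-2754$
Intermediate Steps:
$D{\left(H \right)} = 6 - 3 H \left(-1 + H\right)$ ($D{\left(H \right)} = 6 - 3 \left(H - 1\right) H = 6 - 3 \left(-1 + H\right) H = 6 - 3 H \left(-1 + H\right)$)
$Q = 3$ ($Q = 0 - -3 = 0 + 3 = 3$)
$R Q D{\left(5 \right)} = 17 \cdot 3 \left(6 - 3 \cdot 5^{2} + 3 \cdot 5\right) = 51 \left(6 - 75 + 15\right) = 51 \left(-54\right) = -2754$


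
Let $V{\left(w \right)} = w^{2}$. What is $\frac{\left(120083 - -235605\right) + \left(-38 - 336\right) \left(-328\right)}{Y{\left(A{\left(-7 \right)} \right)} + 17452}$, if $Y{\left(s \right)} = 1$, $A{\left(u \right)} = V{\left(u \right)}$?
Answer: $\frac{478360}{17453} \approx 27.408$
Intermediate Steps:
$A{\left(u \right)} = u^{2}$
$\frac{\left(120083 - -235605\right) + \left(-38 - 336\right) \left(-328\right)}{Y{\left(A{\left(-7 \right)} \right)} + 17452} = \frac{\left(120083 - -235605\right) + \left(-38 - 336\right) \left(-328\right)}{1 + 17452} = \frac{\left(120083 + 235605\right) - -122672}{17453} = \left(355688 + 122672\right) \frac{1}{17453} = 478360 \cdot \frac{1}{17453} = \frac{478360}{17453}$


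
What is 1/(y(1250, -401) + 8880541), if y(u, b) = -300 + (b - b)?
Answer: 1/8880241 ≈ 1.1261e-7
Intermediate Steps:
y(u, b) = -300 (y(u, b) = -300 + 0 = -300)
1/(y(1250, -401) + 8880541) = 1/(-300 + 8880541) = 1/8880241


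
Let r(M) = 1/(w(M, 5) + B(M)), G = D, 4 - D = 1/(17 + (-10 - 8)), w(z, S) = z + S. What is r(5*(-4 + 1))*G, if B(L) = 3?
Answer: -5/7 ≈ -0.71429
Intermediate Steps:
w(z, S) = S + z
D = 5 (D = 4 - 1/(17 + (-10 - 8)) = 4 - 1/(17 - 18) = 4 - 1/(-1) = 4 - 1*(-1) = 4 + 1 = 5)
G = 5
r(M) = 1/(8 + M) (r(M) = 1/((5 + M) + 3) = 1/(8 + M))
r(5*(-4 + 1))*G = 5/(8 + 5*(-4 + 1)) = 5/(8 + 5*(-3)) = 5/(8 - 15) = 5/(-7) = -1/7*5 = -5/7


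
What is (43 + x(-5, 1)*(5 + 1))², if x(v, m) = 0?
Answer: 1849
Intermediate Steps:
(43 + x(-5, 1)*(5 + 1))² = (43 + 0*(5 + 1))² = (43 + 0*6)² = (43 + 0)² = 43² = 1849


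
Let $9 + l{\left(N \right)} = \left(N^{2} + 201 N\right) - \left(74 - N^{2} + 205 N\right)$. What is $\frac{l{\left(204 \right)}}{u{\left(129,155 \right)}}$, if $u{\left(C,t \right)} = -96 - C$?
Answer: $- \frac{82333}{225} \approx -365.92$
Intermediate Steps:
$l{\left(N \right)} = -83 - 4 N + 2 N^{2}$ ($l{\left(N \right)} = -9 - \left(74 - 2 N^{2} + 4 N\right) = -83 - 4 N + 2 N^{2}$)
$\frac{l{\left(204 \right)}}{u{\left(129,155 \right)}} = \frac{-83 - 816 + 2 \cdot 204^{2}}{-96 - 129} = \frac{-83 - 816 + 2 \cdot 41616}{-96 - 129} = \frac{-83 - 816 + 83232}{-225} = 82333 \left(- \frac{1}{225}\right) = - \frac{82333}{225}$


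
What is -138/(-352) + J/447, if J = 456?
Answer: 37033/26224 ≈ 1.4122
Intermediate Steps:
-138/(-352) + J/447 = -138/(-352) + 456/447 = -138*(-1/352) + 456*(1/447) = 69/176 + 152/149 = 37033/26224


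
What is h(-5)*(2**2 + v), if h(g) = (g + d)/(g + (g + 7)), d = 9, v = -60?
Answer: 224/3 ≈ 74.667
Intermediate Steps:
h(g) = (9 + g)/(7 + 2*g) (h(g) = (g + 9)/(g + (g + 7)) = (9 + g)/(g + (7 + g)) = (9 + g)/(7 + 2*g))
h(-5)*(2**2 + v) = ((9 - 5)/(7 + 2*(-5)))*(2**2 - 60) = (4/(7 - 10))*(4 - 60) = (4/(-3))*(-56) = -1/3*4*(-56) = -4/3*(-56) = 224/3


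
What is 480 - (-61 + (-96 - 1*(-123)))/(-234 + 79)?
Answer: 74366/155 ≈ 479.78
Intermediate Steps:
480 - (-61 + (-96 - 1*(-123)))/(-234 + 79) = 480 - (-61 + (-96 + 123))/(-155) = 480 - (-61 + 27)*(-1)/155 = 480 - (-34)*(-1)/155 = 480 - 1*34/155 = 480 - 34/155 = 74366/155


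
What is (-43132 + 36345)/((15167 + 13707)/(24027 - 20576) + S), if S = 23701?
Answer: -2129267/7438275 ≈ -0.28626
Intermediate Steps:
(-43132 + 36345)/((15167 + 13707)/(24027 - 20576) + S) = (-43132 + 36345)/((15167 + 13707)/(24027 - 20576) + 23701) = -6787/(28874/3451 + 23701) = -6787/81821025/3451 = -6787*3451/81821025 = -2129267/7438275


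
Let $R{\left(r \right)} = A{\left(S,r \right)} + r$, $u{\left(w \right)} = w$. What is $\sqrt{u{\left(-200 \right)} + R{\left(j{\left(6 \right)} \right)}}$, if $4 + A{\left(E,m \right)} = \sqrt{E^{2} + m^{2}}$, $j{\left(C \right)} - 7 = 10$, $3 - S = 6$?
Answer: $\sqrt{-187 + \sqrt{298}} \approx 13.028 i$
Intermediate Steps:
$S = -3$ ($S = 3 - 6 = -3$)
$j{\left(C \right)} = 17$ ($j{\left(C \right)} = 7 + 10 = 17$)
$A{\left(E,m \right)} = -4 + \sqrt{E^{2} + m^{2}}$
$R{\left(r \right)} = -4 + r + \sqrt{9 + r^{2}}$ ($R{\left(r \right)} = \left(-4 + \sqrt{\left(-3\right)^{2} + r^{2}}\right) + r = \left(-4 + \sqrt{9 + r^{2}}\right) + r = -4 + r + \sqrt{9 + r^{2}}$)
$\sqrt{u{\left(-200 \right)} + R{\left(j{\left(6 \right)} \right)}} = \sqrt{-200 + \left(-4 + 17 + \sqrt{9 + 17^{2}}\right)} = \sqrt{-200 + \left(-4 + 17 + \sqrt{9 + 289}\right)} = \sqrt{-200 + \left(-4 + 17 + \sqrt{298}\right)} = \sqrt{-200 + \left(13 + \sqrt{298}\right)} = \sqrt{-187 + \sqrt{298}}$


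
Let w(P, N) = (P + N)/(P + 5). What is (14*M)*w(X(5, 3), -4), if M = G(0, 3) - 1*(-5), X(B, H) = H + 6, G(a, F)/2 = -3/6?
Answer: 20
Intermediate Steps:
G(a, F) = -1 (G(a, F) = 2*(-3/6) = 2*(-3*⅙) = 2*(-½) = -1)
X(B, H) = 6 + H
w(P, N) = (N + P)/(5 + P)
M = 4 (M = -1 - 1*(-5) = -1 + 5 = 4)
(14*M)*w(X(5, 3), -4) = (14*4)*((-4 + (6 + 3))/(5 + (6 + 3))) = 56*((-4 + 9)/(5 + 9)) = 56*(5/14) = 20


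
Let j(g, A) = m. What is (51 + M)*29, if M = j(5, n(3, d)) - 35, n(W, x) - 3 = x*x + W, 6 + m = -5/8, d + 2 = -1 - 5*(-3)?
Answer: 2175/8 ≈ 271.88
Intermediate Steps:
d = 12 (d = -2 + (-1 - 5*(-3)) = -2 + (-1 + 15) = -2 + 14 = 12)
m = -53/8 (m = -6 - 5/8 = -53/8 ≈ -6.6250)
n(W, x) = 3 + W + x² (n(W, x) = 3 + (x*x + W) = 3 + (x² + W) = 3 + (W + x²) = 3 + W + x²)
j(g, A) = -53/8
M = -333/8 (M = -53/8 - 35 = -333/8 ≈ -41.625)
(51 + M)*29 = (51 - 333/8)*29 = (75/8)*29 = 2175/8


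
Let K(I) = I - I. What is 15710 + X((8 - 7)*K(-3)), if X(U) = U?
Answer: 15710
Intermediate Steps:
K(I) = 0
15710 + X((8 - 7)*K(-3)) = 15710 + (8 - 7)*0 = 15710 + 1*0 = 15710 + 0 = 15710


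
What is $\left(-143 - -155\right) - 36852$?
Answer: $-36840$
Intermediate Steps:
$\left(-143 - -155\right) - 36852 = \left(-143 + 155\right) - 36852 = 12 - 36852 = -36840$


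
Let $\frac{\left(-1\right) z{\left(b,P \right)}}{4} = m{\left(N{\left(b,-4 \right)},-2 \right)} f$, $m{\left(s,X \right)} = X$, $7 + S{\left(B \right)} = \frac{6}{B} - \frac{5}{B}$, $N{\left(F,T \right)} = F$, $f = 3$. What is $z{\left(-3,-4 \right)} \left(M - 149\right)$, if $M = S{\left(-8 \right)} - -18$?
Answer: $-3315$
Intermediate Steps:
$S{\left(B \right)} = -7 + \frac{1}{B}$ ($S{\left(B \right)} = -7 + \left(\frac{6}{B} - \frac{5}{B}\right) = -7 + \frac{1}{B}$)
$M = \frac{87}{8}$ ($M = \left(-7 + \frac{1}{-8}\right) - -18 = \left(-7 - \frac{1}{8}\right) + 18 = - \frac{57}{8} + 18 = \frac{87}{8} \approx 10.875$)
$z{\left(b,P \right)} = 24$ ($z{\left(b,P \right)} = - 4 \left(\left(-2\right) 3\right) = \left(-4\right) \left(-6\right) = 24$)
$z{\left(-3,-4 \right)} \left(M - 149\right) = 24 \left(\frac{87}{8} - 149\right) = 24 \left(- \frac{1105}{8}\right) = -3315$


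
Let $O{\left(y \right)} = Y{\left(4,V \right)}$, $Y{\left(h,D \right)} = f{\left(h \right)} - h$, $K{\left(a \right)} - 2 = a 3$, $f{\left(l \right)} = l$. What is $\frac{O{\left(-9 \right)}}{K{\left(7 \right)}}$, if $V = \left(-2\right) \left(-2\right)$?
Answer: $0$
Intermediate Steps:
$K{\left(a \right)} = 2 + 3 a$ ($K{\left(a \right)} = 2 + a 3 = 2 + 3 a$)
$V = 4$
$Y{\left(h,D \right)} = 0$ ($Y{\left(h,D \right)} = h - h = 0$)
$O{\left(y \right)} = 0$
$\frac{O{\left(-9 \right)}}{K{\left(7 \right)}} = \frac{0}{2 + 3 \cdot 7} = \frac{0}{2 + 21} = \frac{0}{23} = 0 \cdot \frac{1}{23} = 0$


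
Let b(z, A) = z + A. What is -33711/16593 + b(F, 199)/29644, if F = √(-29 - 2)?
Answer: -332008959/163960964 + I*√31/29644 ≈ -2.0249 + 0.00018782*I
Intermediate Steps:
F = I*√31 (F = √(-31) = I*√31 ≈ 5.5678*I)
b(z, A) = A + z
-33711/16593 + b(F, 199)/29644 = -33711/16593 + (199 + I*√31)/29644 = -33711*1/16593 + (199 + I*√31)*(1/29644) = -11237/5531 + (199/29644 + I*√31/29644) = -332008959/163960964 + I*√31/29644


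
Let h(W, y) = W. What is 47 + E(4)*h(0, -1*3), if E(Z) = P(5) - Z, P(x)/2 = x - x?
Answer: 47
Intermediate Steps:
P(x) = 0 (P(x) = 2*(x - x) = 2*0 = 0)
E(Z) = -Z (E(Z) = 0 - Z = -Z)
47 + E(4)*h(0, -1*3) = 47 - 1*4*0 = 47 - 4*0 = 47 + 0 = 47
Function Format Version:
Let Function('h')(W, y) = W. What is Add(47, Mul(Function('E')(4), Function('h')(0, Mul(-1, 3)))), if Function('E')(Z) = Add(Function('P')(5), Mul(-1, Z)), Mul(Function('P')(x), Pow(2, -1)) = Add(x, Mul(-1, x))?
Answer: 47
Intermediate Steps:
Function('P')(x) = 0 (Function('P')(x) = Mul(2, Add(x, Mul(-1, x))) = Mul(2, 0) = 0)
Function('E')(Z) = Mul(-1, Z) (Function('E')(Z) = Add(0, Mul(-1, Z)) = Mul(-1, Z))
Add(47, Mul(Function('E')(4), Function('h')(0, Mul(-1, 3)))) = Add(47, Mul(Mul(-1, 4), 0)) = Add(47, Mul(-4, 0)) = Add(47, 0) = 47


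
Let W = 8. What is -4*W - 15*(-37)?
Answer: 523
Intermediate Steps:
-4*W - 15*(-37) = -4*8 - 15*(-37) = -32 + 555 = 523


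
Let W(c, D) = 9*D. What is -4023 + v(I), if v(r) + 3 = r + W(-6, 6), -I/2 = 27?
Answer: -4026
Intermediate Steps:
I = -54 (I = -2*27 = -54)
v(r) = 51 + r (v(r) = -3 + (r + 9*6) = -3 + (r + 54) = -3 + (54 + r) = 51 + r)
-4023 + v(I) = -4023 + (51 - 54) = -4023 - 3 = -4026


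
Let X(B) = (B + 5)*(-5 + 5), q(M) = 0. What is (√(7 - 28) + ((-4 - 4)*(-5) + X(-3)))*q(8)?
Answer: 0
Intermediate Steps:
X(B) = 0 (X(B) = (5 + B)*0 = 0)
(√(7 - 28) + ((-4 - 4)*(-5) + X(-3)))*q(8) = (√(7 - 28) + ((-4 - 4)*(-5) + 0))*0 = (√(-21) + (-8*(-5) + 0))*0 = (I*√21 + (40 + 0))*0 = (I*√21 + 40)*0 = (40 + I*√21)*0 = 0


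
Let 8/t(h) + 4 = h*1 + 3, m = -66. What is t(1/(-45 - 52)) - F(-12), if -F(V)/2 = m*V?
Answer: 77228/49 ≈ 1576.1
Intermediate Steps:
t(h) = 8/(-1 + h) (t(h) = 8/(-4 + (h*1 + 3)) = 8/(-4 + (h + 3)) = 8/(-4 + (3 + h)) = 8/(-1 + h))
F(V) = 132*V (F(V) = -(-132)*V = 132*V)
t(1/(-45 - 52)) - F(-12) = 8/(-1 + 1/(-45 - 52)) - 132*(-12) = 8/(-1 + 1/(-97)) - 1*(-1584) = 8/(-1 - 1/97) + 1584 = 8/(-98/97) + 1584 = 8*(-97/98) + 1584 = -388/49 + 1584 = 77228/49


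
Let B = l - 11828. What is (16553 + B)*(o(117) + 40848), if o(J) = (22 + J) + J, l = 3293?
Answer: 329571872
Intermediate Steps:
B = -8535 (B = 3293 - 11828 = -8535)
o(J) = 22 + 2*J
(16553 + B)*(o(117) + 40848) = (16553 - 8535)*((22 + 2*117) + 40848) = 8018*((22 + 234) + 40848) = 8018*(256 + 40848) = 8018*41104 = 329571872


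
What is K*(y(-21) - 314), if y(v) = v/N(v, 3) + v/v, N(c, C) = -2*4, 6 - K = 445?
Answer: 1090037/8 ≈ 1.3625e+5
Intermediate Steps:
K = -439 (K = 6 - 1*445 = 6 - 445 = -439)
N(c, C) = -8
y(v) = 1 - v/8 (y(v) = v/(-8) + v/v = v*(-⅛) + 1 = -v/8 + 1 = 1 - v/8)
K*(y(-21) - 314) = -439*((1 - ⅛*(-21)) - 314) = -439*((1 + 21/8) - 314) = -439*(29/8 - 314) = -439*(-2483/8) = 1090037/8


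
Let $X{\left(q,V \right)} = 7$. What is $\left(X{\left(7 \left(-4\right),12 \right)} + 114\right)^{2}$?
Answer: $14641$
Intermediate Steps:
$\left(X{\left(7 \left(-4\right),12 \right)} + 114\right)^{2} = \left(7 + 114\right)^{2} = 121^{2} = 14641$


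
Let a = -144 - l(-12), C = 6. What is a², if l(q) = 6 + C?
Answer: 24336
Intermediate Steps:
l(q) = 12 (l(q) = 6 + 6 = 12)
a = -156 (a = -144 - 1*12 = -144 - 12 = -156)
a² = (-156)² = 24336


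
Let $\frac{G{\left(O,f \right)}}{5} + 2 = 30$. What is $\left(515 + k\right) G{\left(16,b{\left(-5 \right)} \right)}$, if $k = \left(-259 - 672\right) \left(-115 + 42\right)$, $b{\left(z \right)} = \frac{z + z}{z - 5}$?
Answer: $9586920$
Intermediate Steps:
$b{\left(z \right)} = \frac{2 z}{-5 + z}$
$G{\left(O,f \right)} = 140$ ($G{\left(O,f \right)} = -10 + 5 \cdot 30 = -10 + 150 = 140$)
$k = 67963$ ($k = \left(-931\right) \left(-73\right) = 67963$)
$\left(515 + k\right) G{\left(16,b{\left(-5 \right)} \right)} = \left(515 + 67963\right) 140 = 68478 \cdot 140 = 9586920$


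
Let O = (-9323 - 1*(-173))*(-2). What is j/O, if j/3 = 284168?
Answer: 71042/1525 ≈ 46.585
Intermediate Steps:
j = 852504 (j = 3*284168 = 852504)
O = 18300 (O = (-9323 + 173)*(-2) = -9150*(-2) = 18300)
j/O = 852504/18300 = 852504*(1/18300) = 71042/1525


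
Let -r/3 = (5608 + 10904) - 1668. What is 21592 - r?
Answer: 66124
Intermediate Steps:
r = -44532 (r = -3*((5608 + 10904) - 1668) = -3*(16512 - 1668) = -3*14844 = -44532)
21592 - r = 21592 - 1*(-44532) = 21592 + 44532 = 66124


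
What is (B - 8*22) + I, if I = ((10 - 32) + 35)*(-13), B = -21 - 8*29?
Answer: -598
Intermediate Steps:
B = -253 (B = -21 - 232 = -253)
I = -169 (I = (-22 + 35)*(-13) = 13*(-13) = -169)
(B - 8*22) + I = (-253 - 8*22) - 169 = (-253 - 176) - 169 = -429 - 169 = -598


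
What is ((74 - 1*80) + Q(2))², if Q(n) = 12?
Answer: 36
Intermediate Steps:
((74 - 1*80) + Q(2))² = ((74 - 1*80) + 12)² = ((74 - 80) + 12)² = (-6 + 12)² = 6² = 36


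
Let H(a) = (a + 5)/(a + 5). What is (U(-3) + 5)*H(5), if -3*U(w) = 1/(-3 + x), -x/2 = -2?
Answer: 14/3 ≈ 4.6667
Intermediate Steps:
x = 4 (x = -2*(-2) = 4)
H(a) = 1 (H(a) = (5 + a)/(5 + a) = 1)
U(w) = -1/3 (U(w) = -1/(3*(-3 + 4)) = -1/3/1 = -1/3*1 = -1/3)
(U(-3) + 5)*H(5) = (-1/3 + 5)*1 = (14/3)*1 = 14/3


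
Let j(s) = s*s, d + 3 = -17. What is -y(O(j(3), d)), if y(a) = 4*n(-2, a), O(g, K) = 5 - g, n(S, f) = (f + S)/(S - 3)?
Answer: -24/5 ≈ -4.8000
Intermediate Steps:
d = -20 (d = -3 - 17 = -20)
j(s) = s²
n(S, f) = (S + f)/(-3 + S)
y(a) = 8/5 - 4*a/5 (y(a) = 4*((-2 + a)/(-3 - 2)) = 4*((-2 + a)/(-5)) = 4*(-(-2 + a)/5) = 4*(⅖ - a/5) = 8/5 - 4*a/5)
-y(O(j(3), d)) = -(8/5 - 4*(5 - 1*3²)/5) = -(8/5 - 4*(5 - 1*9)/5) = -(8/5 - 4*(5 - 9)/5) = -(8/5 - ⅘*(-4)) = -(8/5 + 16/5) = -1*24/5 = -24/5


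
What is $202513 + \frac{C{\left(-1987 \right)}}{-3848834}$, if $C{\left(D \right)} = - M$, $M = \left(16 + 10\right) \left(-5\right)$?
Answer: $\frac{389719459856}{1924417} \approx 2.0251 \cdot 10^{5}$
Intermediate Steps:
$M = -130$ ($M = 26 \left(-5\right) = -130$)
$C{\left(D \right)} = 130$ ($C{\left(D \right)} = \left(-1\right) \left(-130\right) = 130$)
$202513 + \frac{C{\left(-1987 \right)}}{-3848834} = 202513 + \frac{130}{-3848834} = 202513 + 130 \left(- \frac{1}{3848834}\right) = 202513 - \frac{65}{1924417} = \frac{389719459856}{1924417}$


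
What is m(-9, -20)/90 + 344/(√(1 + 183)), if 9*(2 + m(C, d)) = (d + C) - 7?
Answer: -1/15 + 86*√46/23 ≈ 25.293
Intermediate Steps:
m(C, d) = -25/9 + C/9 + d/9 (m(C, d) = -2 + ((d + C) - 7)/9 = -2 + ((C + d) - 7)/9 = -2 + (-7 + C + d)/9 = -2 + (-7/9 + C/9 + d/9) = -25/9 + C/9 + d/9)
m(-9, -20)/90 + 344/(√(1 + 183)) = (-25/9 + (⅑)*(-9) + (⅑)*(-20))/90 + 344/(√(1 + 183)) = (-25/9 - 1 - 20/9)*(1/90) + 344/(√184) = -6*1/90 + 344/((2*√46)) = -1/15 + 344*(√46/92) = -1/15 + 86*√46/23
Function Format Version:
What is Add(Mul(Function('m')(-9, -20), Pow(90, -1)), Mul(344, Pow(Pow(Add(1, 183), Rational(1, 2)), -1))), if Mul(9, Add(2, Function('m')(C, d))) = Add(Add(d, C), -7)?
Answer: Add(Rational(-1, 15), Mul(Rational(86, 23), Pow(46, Rational(1, 2)))) ≈ 25.293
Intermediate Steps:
Function('m')(C, d) = Add(Rational(-25, 9), Mul(Rational(1, 9), C), Mul(Rational(1, 9), d)) (Function('m')(C, d) = Add(-2, Mul(Rational(1, 9), Add(Add(d, C), -7))) = Add(-2, Mul(Rational(1, 9), Add(Add(C, d), -7))) = Add(-2, Mul(Rational(1, 9), Add(-7, C, d))) = Add(-2, Add(Rational(-7, 9), Mul(Rational(1, 9), C), Mul(Rational(1, 9), d))) = Add(Rational(-25, 9), Mul(Rational(1, 9), C), Mul(Rational(1, 9), d)))
Add(Mul(Function('m')(-9, -20), Pow(90, -1)), Mul(344, Pow(Pow(Add(1, 183), Rational(1, 2)), -1))) = Add(Mul(Add(Rational(-25, 9), Mul(Rational(1, 9), -9), Mul(Rational(1, 9), -20)), Pow(90, -1)), Mul(344, Pow(Pow(Add(1, 183), Rational(1, 2)), -1))) = Add(Mul(Add(Rational(-25, 9), -1, Rational(-20, 9)), Rational(1, 90)), Mul(344, Pow(Pow(184, Rational(1, 2)), -1))) = Add(Mul(-6, Rational(1, 90)), Mul(344, Pow(Mul(2, Pow(46, Rational(1, 2))), -1))) = Add(Rational(-1, 15), Mul(344, Mul(Rational(1, 92), Pow(46, Rational(1, 2))))) = Add(Rational(-1, 15), Mul(Rational(86, 23), Pow(46, Rational(1, 2))))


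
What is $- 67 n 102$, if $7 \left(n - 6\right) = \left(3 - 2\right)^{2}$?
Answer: $- \frac{293862}{7} \approx -41980.0$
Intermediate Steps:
$n = \frac{43}{7}$ ($n = 6 + \frac{\left(3 - 2\right)^{2}}{7} = 6 + \frac{1^{2}}{7} = 6 + \frac{1}{7} \cdot 1 = 6 + \frac{1}{7} = \frac{43}{7} \approx 6.1429$)
$- 67 n 102 = \left(-67\right) \frac{43}{7} \cdot 102 = \left(- \frac{2881}{7}\right) 102 = - \frac{293862}{7}$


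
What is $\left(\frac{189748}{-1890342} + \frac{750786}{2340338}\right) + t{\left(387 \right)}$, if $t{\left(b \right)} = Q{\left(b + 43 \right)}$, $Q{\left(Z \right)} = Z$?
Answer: $\frac{475828007640067}{1106009803899} \approx 430.22$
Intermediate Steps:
$t{\left(b \right)} = 43 + b$ ($t{\left(b \right)} = b + 43 = 43 + b$)
$\left(\frac{189748}{-1890342} + \frac{750786}{2340338}\right) + t{\left(387 \right)} = \left(\frac{189748}{-1890342} + \frac{750786}{2340338}\right) + \left(43 + 387\right) = \left(189748 \left(- \frac{1}{1890342}\right) + 750786 \cdot \frac{1}{2340338}\right) + 430 = \left(- \frac{94874}{945171} + \frac{375393}{1170169}\right) + 430 = \frac{243791963497}{1106009803899} + 430 = \frac{475828007640067}{1106009803899}$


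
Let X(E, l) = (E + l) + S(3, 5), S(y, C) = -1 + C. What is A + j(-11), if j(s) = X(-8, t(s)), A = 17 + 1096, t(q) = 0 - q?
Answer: 1120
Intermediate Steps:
t(q) = -q
A = 1113
X(E, l) = 4 + E + l (X(E, l) = (E + l) + (-1 + 5) = (E + l) + 4 = 4 + E + l)
j(s) = -4 - s (j(s) = 4 - 8 - s = -4 - s)
A + j(-11) = 1113 + (-4 - 1*(-11)) = 1113 + (-4 + 11) = 1113 + 7 = 1120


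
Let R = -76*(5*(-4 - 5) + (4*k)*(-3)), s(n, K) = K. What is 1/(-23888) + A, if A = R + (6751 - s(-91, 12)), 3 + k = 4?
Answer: 264464047/23888 ≈ 11071.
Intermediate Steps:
k = 1 (k = -3 + 4 = 1)
R = 4332 (R = -76*(5*(-4 - 5) + (4*1)*(-3)) = -76*(5*(-9) + 4*(-3)) = -76*(-45 - 12) = -76*(-57) = 4332)
A = 11071 (A = 4332 + (6751 - 1*12) = 4332 + (6751 - 12) = 4332 + 6739 = 11071)
1/(-23888) + A = 1/(-23888) + 11071 = -1/23888 + 11071 = 264464047/23888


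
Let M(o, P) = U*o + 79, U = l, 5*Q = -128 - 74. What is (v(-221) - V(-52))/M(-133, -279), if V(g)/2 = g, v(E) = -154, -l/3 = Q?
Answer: 250/80203 ≈ 0.0031171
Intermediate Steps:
Q = -202/5 (Q = (-128 - 74)/5 = (⅕)*(-202) = -202/5 ≈ -40.400)
l = 606/5 (l = -3*(-202/5) = 606/5 ≈ 121.20)
U = 606/5 ≈ 121.20
M(o, P) = 79 + 606*o/5 (M(o, P) = 606*o/5 + 79 = 79 + 606*o/5)
V(g) = 2*g
(v(-221) - V(-52))/M(-133, -279) = (-154 - 2*(-52))/(79 + (606/5)*(-133)) = (-154 - 1*(-104))/(79 - 80598/5) = (-154 + 104)/(-80203/5) = -50*(-5/80203) = 250/80203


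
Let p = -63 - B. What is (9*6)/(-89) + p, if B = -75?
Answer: 1014/89 ≈ 11.393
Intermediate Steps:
p = 12 (p = -63 - 1*(-75) = -63 + 75 = 12)
(9*6)/(-89) + p = (9*6)/(-89) + 12 = -1/89*54 + 12 = -54/89 + 12 = 1014/89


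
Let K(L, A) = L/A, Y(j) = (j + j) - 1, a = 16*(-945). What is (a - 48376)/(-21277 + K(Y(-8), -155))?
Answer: 4920940/1648959 ≈ 2.9843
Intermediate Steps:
a = -15120
Y(j) = -1 + 2*j (Y(j) = 2*j - 1 = -1 + 2*j)
(a - 48376)/(-21277 + K(Y(-8), -155)) = (-15120 - 48376)/(-21277 + (-1 + 2*(-8))/(-155)) = -63496/(-21277 + (-1 - 16)*(-1/155)) = -63496/(-21277 - 17*(-1/155)) = -63496/(-21277 + 17/155) = -63496/(-3297918/155) = -63496*(-155/3297918) = 4920940/1648959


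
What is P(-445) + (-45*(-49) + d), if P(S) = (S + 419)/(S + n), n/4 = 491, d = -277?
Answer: 2928606/1519 ≈ 1928.0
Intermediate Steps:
n = 1964 (n = 4*491 = 1964)
P(S) = (419 + S)/(1964 + S) (P(S) = (S + 419)/(S + 1964) = (419 + S)/(1964 + S))
P(-445) + (-45*(-49) + d) = (419 - 445)/(1964 - 445) + (-45*(-49) - 277) = -26/1519 + (2205 - 277) = (1/1519)*(-26) + 1928 = -26/1519 + 1928 = 2928606/1519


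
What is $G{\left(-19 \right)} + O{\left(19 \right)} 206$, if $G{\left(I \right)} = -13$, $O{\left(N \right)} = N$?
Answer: $3901$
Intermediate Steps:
$G{\left(-19 \right)} + O{\left(19 \right)} 206 = -13 + 19 \cdot 206 = -13 + 3914 = 3901$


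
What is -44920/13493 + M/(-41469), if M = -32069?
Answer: -1430080463/559541217 ≈ -2.5558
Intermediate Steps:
-44920/13493 + M/(-41469) = -44920/13493 - 32069/(-41469) = -44920*1/13493 - 32069*(-1/41469) = -44920/13493 + 32069/41469 = -1430080463/559541217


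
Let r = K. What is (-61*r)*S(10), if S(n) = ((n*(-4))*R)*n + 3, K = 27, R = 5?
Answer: 3289059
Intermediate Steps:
r = 27
S(n) = 3 - 20*n**2 (S(n) = ((n*(-4))*5)*n + 3 = (-4*n*5)*n + 3 = (-20*n)*n + 3 = -20*n**2 + 3 = 3 - 20*n**2)
(-61*r)*S(10) = (-61*27)*(3 - 20*10**2) = -1647*(3 - 20*100) = -1647*(3 - 2000) = -1647*(-1997) = 3289059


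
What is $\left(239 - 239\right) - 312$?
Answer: $-312$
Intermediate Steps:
$\left(239 - 239\right) - 312 = 0 - 312 = -312$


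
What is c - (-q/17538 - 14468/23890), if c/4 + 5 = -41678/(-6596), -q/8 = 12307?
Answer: 46023437504/172725667545 ≈ 0.26645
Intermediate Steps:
q = -98456 (q = -8*12307 = -98456)
c = 8698/1649 (c = -20 + 4*(-41678/(-6596)) = -20 + 4*(-41678*(-1/6596)) = -20 + 4*(20839/3298) = -20 + 41678/1649 = 8698/1649 ≈ 5.2747)
c - (-q/17538 - 14468/23890) = 8698/1649 - (-1*(-98456)/17538 - 14468/23890) = 8698/1649 - (98456*(1/17538) - 14468*1/23890) = 8698/1649 - (49228/8769 - 7234/11945) = 8698/1649 - 1*524593514/104745705 = 8698/1649 - 524593514/104745705 = 46023437504/172725667545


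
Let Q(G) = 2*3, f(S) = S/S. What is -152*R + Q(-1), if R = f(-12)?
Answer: -146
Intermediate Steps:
f(S) = 1
Q(G) = 6
R = 1
-152*R + Q(-1) = -152*1 + 6 = -152 + 6 = -146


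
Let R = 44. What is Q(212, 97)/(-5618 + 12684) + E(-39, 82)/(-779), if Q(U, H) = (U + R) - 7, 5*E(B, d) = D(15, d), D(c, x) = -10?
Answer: 208103/5504414 ≈ 0.037807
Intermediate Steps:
E(B, d) = -2 (E(B, d) = (⅕)*(-10) = -2)
Q(U, H) = 37 + U (Q(U, H) = (U + 44) - 7 = (44 + U) - 7 = 37 + U)
Q(212, 97)/(-5618 + 12684) + E(-39, 82)/(-779) = (37 + 212)/(-5618 + 12684) - 2/(-779) = 249/7066 - 2*(-1/779) = 249*(1/7066) + 2/779 = 249/7066 + 2/779 = 208103/5504414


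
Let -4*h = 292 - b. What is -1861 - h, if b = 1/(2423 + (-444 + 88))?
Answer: -14783185/8268 ≈ -1788.0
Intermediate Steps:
b = 1/2067 (b = 1/(2423 - 356) = 1/2067 ≈ 0.00048379)
h = -603563/8268 (h = -(292 - 1*1/2067)/4 = -(292 - 1/2067)/4 = -1/4*603563/2067 = -603563/8268 ≈ -73.000)
-1861 - h = -1861 - 1*(-603563/8268) = -1861 + 603563/8268 = -14783185/8268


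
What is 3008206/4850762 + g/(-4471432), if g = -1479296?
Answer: 184166976737/193659396707 ≈ 0.95098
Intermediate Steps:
3008206/4850762 + g/(-4471432) = 3008206/4850762 - 1479296/(-4471432) = 3008206*(1/4850762) - 1479296*(-1/4471432) = 1504103/2425381 + 26416/79847 = 184166976737/193659396707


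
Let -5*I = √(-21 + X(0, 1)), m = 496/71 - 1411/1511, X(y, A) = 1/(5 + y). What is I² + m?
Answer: 70002151/13410125 ≈ 5.2201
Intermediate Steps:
m = 649275/107281 (m = 496*(1/71) - 1411*1/1511 = 496/71 - 1411/1511 = 649275/107281 ≈ 6.0521)
I = -2*I*√130/25 (I = -√(-21 + 1/(5 + 0))/5 = -√(-21 + 1/5)/5 = -√(-21 + ⅕)/5 = -2*I*√130/25 ≈ -0.91214*I)
I² + m = (-2*I*√130/25)² + 649275/107281 = -104/125 + 649275/107281 = 70002151/13410125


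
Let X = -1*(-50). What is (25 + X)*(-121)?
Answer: -9075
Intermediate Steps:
X = 50
(25 + X)*(-121) = (25 + 50)*(-121) = 75*(-121) = -9075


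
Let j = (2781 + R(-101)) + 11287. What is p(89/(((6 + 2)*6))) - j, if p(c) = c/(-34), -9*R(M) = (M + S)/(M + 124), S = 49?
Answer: -1584203773/112608 ≈ -14068.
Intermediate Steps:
R(M) = -(49 + M)/(9*(124 + M)) (R(M) = -(M + 49)/(9*(M + 124)) = -(49 + M)/(9*(124 + M)))
p(c) = -c/34 (p(c) = c*(-1/34) = -c/34)
j = 2912128/207 (j = (2781 + (-49 - 1*(-101))/(9*(124 - 101))) + 11287 = (2781 + (1/9)*(-49 + 101)/23) + 11287 = (2781 + (1/9)*(1/23)*52) + 11287 = (2781 + 52/207) + 11287 = 575719/207 + 11287 = 2912128/207 ≈ 14068.)
p(89/(((6 + 2)*6))) - j = -89/(34*((6 + 2)*6)) - 1*2912128/207 = -89/(34*(8*6)) - 2912128/207 = -89/(34*48) - 2912128/207 = -1/34*89/48 - 2912128/207 = -89/1632 - 2912128/207 = -1584203773/112608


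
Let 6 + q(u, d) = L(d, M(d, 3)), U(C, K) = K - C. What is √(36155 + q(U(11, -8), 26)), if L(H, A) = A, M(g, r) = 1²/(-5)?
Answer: 2*√225930/5 ≈ 190.13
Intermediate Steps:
M(g, r) = -⅕ (M(g, r) = 1*(-⅕) = -⅕)
q(u, d) = -31/5 (q(u, d) = -6 - ⅕ = -31/5)
√(36155 + q(U(11, -8), 26)) = √(36155 - 31/5) = √(180744/5) = 2*√225930/5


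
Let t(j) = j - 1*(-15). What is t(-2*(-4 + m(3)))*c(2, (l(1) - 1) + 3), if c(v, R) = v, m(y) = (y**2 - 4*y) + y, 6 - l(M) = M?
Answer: 46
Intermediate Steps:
l(M) = 6 - M
m(y) = y**2 - 3*y
t(j) = 15 + j (t(j) = j + 15 = 15 + j)
t(-2*(-4 + m(3)))*c(2, (l(1) - 1) + 3) = (15 - 2*(-4 + 3*(-3 + 3)))*2 = (15 - 2*(-4 + 3*0))*2 = (15 - 2*(-4 + 0))*2 = (15 - 2*(-4))*2 = (15 + 8)*2 = 23*2 = 46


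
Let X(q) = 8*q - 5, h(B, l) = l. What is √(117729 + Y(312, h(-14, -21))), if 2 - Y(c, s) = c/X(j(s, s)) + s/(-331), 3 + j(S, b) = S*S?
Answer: 2*√39479727930827543/1158169 ≈ 343.12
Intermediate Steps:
j(S, b) = -3 + S² (j(S, b) = -3 + S*S = -3 + S²)
X(q) = -5 + 8*q
Y(c, s) = 2 + s/331 - c/(-29 + 8*s²) (Y(c, s) = 2 - (c/(-5 + 8*(-3 + s²)) + s/(-331)) = 2 - (c/(-5 + (-24 + 8*s²)) + s*(-1/331)) = 2 - (c/(-29 + 8*s²) - s/331) = 2 - (-s/331 + c/(-29 + 8*s²)) = 2 + (s/331 - c/(-29 + 8*s²)) = 2 + s/331 - c/(-29 + 8*s²))
√(117729 + Y(312, h(-14, -21))) = √(117729 + (-331*312 + (-29 + 8*(-21)²)*(662 - 21))/(331*(-29 + 8*(-21)²))) = √(117729 + (-103272 + (-29 + 8*441)*641)/(331*(-29 + 8*441))) = √(117729 + (-103272 + (-29 + 3528)*641)/(331*(-29 + 3528))) = √(117729 + (1/331)*(-103272 + 3499*641)/3499) = √(117729 + (1/331)*(1/3499)*(-103272 + 2242859)) = √(117729 + (1/331)*(1/3499)*2139587) = √(117729 + 2139587/1158169) = √(136352217788/1158169) = 2*√39479727930827543/1158169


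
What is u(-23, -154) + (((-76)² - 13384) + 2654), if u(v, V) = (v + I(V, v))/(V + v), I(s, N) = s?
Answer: -4953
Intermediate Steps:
u(v, V) = 1 (u(v, V) = (v + V)/(V + v) = (V + v)/(V + v) = 1)
u(-23, -154) + (((-76)² - 13384) + 2654) = 1 + (((-76)² - 13384) + 2654) = 1 + ((5776 - 13384) + 2654) = 1 + (-7608 + 2654) = 1 - 4954 = -4953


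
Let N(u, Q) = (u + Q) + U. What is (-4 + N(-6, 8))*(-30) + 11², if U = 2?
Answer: 121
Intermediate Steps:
N(u, Q) = 2 + Q + u (N(u, Q) = (u + Q) + 2 = (Q + u) + 2 = 2 + Q + u)
(-4 + N(-6, 8))*(-30) + 11² = (-4 + (2 + 8 - 6))*(-30) + 11² = (-4 + 4)*(-30) + 121 = 0*(-30) + 121 = 0 + 121 = 121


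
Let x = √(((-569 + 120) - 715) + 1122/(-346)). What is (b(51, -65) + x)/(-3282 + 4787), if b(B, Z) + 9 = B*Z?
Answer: -3324/1505 + 27*I*√47921/260365 ≈ -2.2086 + 0.022701*I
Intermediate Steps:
x = 27*I*√47921/173 (x = √((-449 - 715) + 1122*(-1/346)) = √(-1164 - 561/173) = √(-201933/173) = 27*I*√47921/173 ≈ 34.165*I)
b(B, Z) = -9 + B*Z
(b(51, -65) + x)/(-3282 + 4787) = ((-9 + 51*(-65)) + 27*I*√47921/173)/(-3282 + 4787) = ((-9 - 3315) + 27*I*√47921/173)/1505 = (-3324 + 27*I*√47921/173)*(1/1505) = -3324/1505 + 27*I*√47921/260365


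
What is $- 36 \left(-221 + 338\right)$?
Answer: $-4212$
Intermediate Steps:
$- 36 \left(-221 + 338\right) = \left(-36\right) 117 = -4212$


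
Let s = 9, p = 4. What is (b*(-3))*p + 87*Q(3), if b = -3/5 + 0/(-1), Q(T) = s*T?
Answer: 11781/5 ≈ 2356.2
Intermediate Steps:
Q(T) = 9*T
b = -⅗ (b = -3*⅕ + 0*(-1) = -⅗ + 0 = -⅗ ≈ -0.60000)
(b*(-3))*p + 87*Q(3) = -⅗*(-3)*4 + 87*(9*3) = (9/5)*4 + 87*27 = 36/5 + 2349 = 11781/5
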